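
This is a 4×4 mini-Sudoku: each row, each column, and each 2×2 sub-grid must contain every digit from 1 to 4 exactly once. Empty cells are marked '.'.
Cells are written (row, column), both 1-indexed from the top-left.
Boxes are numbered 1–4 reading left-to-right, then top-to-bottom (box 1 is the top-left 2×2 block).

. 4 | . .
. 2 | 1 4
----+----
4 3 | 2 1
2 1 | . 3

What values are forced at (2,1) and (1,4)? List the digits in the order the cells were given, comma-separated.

For (2,1):
  Row 2 already contains {1, 2, 4}.
  Column 1 already contains {2, 4}.
  Its 2×2 block (box 1) already contains {2, 4}.
  The only value from 1–4 not eliminated is 3, so (2,1) = 3.
For (1,4):
  Row 1 already contains {4}.
  Column 4 already contains {1, 3, 4}.
  Its 2×2 block (box 2) already contains {1, 4}.
  The only value from 1–4 not eliminated is 2, so (1,4) = 2.

3,2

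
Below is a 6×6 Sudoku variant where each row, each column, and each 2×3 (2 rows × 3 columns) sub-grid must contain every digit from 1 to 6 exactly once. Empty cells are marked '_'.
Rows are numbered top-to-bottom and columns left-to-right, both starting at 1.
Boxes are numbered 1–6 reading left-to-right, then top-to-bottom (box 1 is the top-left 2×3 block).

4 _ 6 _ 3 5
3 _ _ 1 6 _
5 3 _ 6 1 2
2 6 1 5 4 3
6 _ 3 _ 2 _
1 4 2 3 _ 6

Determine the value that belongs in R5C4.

Row 5 already contains {2, 3, 6}.
Column 4 already contains {1, 3, 5, 6}.
Its 2×3 block (box 6) already contains {2, 3, 6}.
The only value from 1–6 not eliminated is 4, so R5C4 = 4.

4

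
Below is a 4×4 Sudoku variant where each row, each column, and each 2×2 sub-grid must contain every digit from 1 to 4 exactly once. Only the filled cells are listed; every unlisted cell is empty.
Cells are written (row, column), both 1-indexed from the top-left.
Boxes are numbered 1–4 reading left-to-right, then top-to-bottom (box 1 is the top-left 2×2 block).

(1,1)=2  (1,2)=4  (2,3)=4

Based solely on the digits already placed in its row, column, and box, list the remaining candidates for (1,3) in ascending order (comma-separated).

Row 1 already contains {2, 4}.
Column 3 already contains {4}.
Its 2×2 block (box 2) already contains {4}.
Removing those from 1–4 leaves {1, 3} as the candidates for (1,3).

1,3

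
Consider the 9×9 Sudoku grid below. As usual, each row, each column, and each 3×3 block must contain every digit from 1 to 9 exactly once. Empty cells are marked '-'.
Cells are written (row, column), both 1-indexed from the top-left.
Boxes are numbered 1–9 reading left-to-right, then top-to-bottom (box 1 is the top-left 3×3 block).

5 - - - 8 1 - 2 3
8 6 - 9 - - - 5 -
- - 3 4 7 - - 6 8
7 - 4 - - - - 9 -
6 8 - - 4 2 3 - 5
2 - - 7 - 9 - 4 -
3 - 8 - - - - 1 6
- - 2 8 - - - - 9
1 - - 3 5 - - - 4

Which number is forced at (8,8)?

3

Cell (8,8) itself could take any of {3, 7} by direct elimination.
Consider where 3 can go in box 9.
(7,7) is out (row 7 already has a 3).
(8,7) is out (column 7 already has a 3).
(9,7) is out (row 9 already has a 3).
(9,8) is out (row 9 already has a 3).
So the only cell in box 9 that can hold 3 is (8,8).
Therefore (8,8) = 3.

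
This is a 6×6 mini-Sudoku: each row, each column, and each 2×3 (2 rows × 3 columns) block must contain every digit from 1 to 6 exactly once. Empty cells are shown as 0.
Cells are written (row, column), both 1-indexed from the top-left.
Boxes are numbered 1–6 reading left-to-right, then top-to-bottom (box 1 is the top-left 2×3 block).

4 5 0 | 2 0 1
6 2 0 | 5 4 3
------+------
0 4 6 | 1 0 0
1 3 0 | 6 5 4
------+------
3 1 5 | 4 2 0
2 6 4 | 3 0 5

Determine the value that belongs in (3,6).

Row 3 already contains {1, 4, 6}.
Column 6 already contains {1, 3, 4, 5}.
Its 2×3 block (box 4) already contains {1, 4, 5, 6}.
The only value from 1–6 not eliminated is 2, so (3,6) = 2.

2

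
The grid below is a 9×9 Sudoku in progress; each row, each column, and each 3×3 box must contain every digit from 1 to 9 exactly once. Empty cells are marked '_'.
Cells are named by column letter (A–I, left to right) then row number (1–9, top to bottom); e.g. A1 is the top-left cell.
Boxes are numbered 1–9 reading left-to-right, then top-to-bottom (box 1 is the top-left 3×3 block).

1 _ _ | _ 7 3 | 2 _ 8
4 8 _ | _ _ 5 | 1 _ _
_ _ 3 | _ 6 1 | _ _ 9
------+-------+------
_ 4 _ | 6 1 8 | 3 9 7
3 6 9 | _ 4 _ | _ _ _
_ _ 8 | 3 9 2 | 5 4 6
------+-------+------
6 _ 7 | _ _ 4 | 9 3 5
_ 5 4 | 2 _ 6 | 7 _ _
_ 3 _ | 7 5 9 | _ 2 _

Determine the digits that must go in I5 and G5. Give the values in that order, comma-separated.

2,8

For I5:
  Consider where 2 can go in box 6.
  G5 is out (column G already has a 2).
  H5 is out (column H already has a 2).
  So the only cell in box 6 that can hold 2 is I5.
  So I5 = 2.
For G5:
  Row 5 already contains {3, 4, 6, 9}.
  Column G already contains {1, 2, 3, 5, 7, 9}.
  Its 3×3 block (box 6) already contains {3, 4, 5, 6, 7, 9}.
  The only value from 1–9 not eliminated is 8, so G5 = 8.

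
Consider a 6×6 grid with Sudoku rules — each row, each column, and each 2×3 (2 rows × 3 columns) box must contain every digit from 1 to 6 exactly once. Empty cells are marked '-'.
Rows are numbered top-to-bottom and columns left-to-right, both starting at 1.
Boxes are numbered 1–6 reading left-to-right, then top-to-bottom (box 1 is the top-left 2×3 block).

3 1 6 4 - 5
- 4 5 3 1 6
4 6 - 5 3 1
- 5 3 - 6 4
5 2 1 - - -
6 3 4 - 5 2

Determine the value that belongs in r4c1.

1

Cell r4c1 itself could take any of {1, 2} by direct elimination.
Consider where 1 can go in box 3.
r3c3 is out (row 3 already has a 1).
So the only cell in box 3 that can hold 1 is r4c1.
Therefore r4c1 = 1.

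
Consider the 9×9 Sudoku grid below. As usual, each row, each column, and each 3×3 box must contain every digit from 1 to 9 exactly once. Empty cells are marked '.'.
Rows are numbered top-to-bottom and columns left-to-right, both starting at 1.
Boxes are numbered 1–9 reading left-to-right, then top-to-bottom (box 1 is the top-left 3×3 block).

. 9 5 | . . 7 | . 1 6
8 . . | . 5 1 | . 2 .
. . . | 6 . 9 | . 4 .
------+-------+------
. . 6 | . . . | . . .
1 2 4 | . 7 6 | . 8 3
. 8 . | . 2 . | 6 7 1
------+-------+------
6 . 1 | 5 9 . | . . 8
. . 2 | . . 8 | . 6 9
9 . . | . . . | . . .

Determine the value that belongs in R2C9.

Row 2 already contains {1, 2, 5, 8}.
Column 9 already contains {1, 3, 6, 8, 9}.
Its 3×3 block (box 3) already contains {1, 2, 4, 6}.
The only value from 1–9 not eliminated is 7, so R2C9 = 7.

7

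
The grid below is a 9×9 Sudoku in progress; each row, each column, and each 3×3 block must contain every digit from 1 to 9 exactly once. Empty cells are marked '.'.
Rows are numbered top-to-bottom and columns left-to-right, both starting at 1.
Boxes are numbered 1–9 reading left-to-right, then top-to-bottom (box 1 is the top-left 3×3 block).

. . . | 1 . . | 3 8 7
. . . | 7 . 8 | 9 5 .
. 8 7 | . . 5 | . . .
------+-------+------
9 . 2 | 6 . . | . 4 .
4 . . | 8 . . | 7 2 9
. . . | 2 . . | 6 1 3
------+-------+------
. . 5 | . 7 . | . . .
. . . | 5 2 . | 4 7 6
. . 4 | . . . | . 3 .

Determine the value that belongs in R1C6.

2

Cell R1C6 itself could take any of {2, 4, 6, 9} by direct elimination.
Consider where 2 can go in box 2.
R1C5 is out (column 5 already has a 2).
R2C5 is out (column 5 already has a 2).
R3C4 is out (column 4 already has a 2).
R3C5 is out (column 5 already has a 2).
So the only cell in box 2 that can hold 2 is R1C6.
Therefore R1C6 = 2.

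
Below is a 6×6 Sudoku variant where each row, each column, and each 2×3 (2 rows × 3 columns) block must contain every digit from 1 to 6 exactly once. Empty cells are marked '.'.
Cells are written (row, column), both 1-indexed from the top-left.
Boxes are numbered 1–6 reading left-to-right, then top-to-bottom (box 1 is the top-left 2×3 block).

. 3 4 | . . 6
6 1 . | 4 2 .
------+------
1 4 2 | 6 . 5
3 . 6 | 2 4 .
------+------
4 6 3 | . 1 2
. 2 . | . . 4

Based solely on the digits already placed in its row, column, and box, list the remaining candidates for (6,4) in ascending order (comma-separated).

3,5

Row 6 already contains {2, 4}.
Column 4 already contains {2, 4, 6}.
Its 2×3 block (box 6) already contains {1, 2, 4}.
Removing those from 1–6 leaves {3, 5} as the candidates for (6,4).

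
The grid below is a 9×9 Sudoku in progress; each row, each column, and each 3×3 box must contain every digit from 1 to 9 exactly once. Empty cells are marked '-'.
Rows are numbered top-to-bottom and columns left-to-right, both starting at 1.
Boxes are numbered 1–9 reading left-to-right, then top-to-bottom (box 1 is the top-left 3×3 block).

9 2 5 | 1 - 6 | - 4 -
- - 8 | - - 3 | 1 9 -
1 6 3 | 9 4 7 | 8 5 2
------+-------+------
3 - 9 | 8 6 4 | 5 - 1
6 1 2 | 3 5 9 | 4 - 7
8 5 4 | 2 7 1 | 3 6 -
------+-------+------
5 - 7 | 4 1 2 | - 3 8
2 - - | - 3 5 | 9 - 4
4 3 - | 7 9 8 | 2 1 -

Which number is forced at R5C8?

Row 5 already contains {1, 2, 3, 4, 5, 6, 7, 9}.
Column 8 already contains {1, 3, 4, 5, 6, 9}.
Its 3×3 block (box 6) already contains {1, 3, 4, 5, 6, 7}.
The only value from 1–9 not eliminated is 8, so R5C8 = 8.

8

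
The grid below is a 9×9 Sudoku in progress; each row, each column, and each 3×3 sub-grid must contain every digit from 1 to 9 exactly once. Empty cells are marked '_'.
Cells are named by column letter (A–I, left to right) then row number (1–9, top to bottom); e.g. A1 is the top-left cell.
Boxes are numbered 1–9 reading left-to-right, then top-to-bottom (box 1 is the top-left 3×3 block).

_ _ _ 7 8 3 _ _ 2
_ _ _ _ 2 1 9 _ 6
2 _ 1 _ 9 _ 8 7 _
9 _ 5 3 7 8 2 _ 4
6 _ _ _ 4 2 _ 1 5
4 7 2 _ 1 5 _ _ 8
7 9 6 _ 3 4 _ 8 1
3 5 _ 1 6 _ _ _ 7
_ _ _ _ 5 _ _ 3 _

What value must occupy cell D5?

9

Row 5 already contains {1, 2, 4, 5, 6}.
Column D already contains {1, 3, 7}.
Its 3×3 block (box 5) already contains {1, 2, 3, 4, 5, 7, 8}.
The only value from 1–9 not eliminated is 9, so D5 = 9.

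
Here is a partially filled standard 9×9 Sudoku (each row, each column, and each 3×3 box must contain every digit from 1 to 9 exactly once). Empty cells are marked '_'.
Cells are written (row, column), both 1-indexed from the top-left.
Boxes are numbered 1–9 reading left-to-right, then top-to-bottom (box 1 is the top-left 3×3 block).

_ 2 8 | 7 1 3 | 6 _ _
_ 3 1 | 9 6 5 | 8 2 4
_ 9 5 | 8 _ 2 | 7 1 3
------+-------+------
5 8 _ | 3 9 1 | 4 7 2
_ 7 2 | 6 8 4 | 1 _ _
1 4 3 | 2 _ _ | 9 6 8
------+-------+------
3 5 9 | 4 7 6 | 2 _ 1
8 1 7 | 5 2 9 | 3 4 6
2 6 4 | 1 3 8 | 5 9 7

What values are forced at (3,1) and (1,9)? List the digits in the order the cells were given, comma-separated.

6,9

For (3,1):
  Consider where 6 can go in row 3.
  (3,5) is out (column 5 already has a 6).
  So the only cell in row 3 that can hold 6 is (3,1).
  So (3,1) = 6.
For (1,9):
  Consider where 9 can go in row 1.
  (1,1) is out (box 1 already has a 9).
  (1,8) is out (column 8 already has a 9).
  So the only cell in row 1 that can hold 9 is (1,9).
  So (1,9) = 9.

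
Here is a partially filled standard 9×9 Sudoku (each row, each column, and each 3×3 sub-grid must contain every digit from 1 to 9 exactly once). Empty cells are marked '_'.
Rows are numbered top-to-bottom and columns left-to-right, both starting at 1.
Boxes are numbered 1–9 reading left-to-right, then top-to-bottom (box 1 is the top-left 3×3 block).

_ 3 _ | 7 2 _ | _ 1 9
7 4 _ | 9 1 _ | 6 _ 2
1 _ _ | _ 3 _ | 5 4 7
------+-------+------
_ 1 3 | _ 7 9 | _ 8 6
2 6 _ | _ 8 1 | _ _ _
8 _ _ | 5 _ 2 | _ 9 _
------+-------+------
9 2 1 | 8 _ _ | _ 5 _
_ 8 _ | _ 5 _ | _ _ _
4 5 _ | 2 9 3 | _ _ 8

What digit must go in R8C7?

9

Cell R8C7 itself could take any of {1, 2, 3, 4, 7, 9} by direct elimination.
Consider where 9 can go in box 9.
R7C7 is out (row 7 already has a 9). R7C9 is out (row 7 already has a 9). R8C8 is out (column 8 already has a 9). R8C9 is out (column 9 already has a 9). The remaining empty cells in box 9 are similarly blocked.
So the only cell in box 9 that can hold 9 is R8C7.
Therefore R8C7 = 9.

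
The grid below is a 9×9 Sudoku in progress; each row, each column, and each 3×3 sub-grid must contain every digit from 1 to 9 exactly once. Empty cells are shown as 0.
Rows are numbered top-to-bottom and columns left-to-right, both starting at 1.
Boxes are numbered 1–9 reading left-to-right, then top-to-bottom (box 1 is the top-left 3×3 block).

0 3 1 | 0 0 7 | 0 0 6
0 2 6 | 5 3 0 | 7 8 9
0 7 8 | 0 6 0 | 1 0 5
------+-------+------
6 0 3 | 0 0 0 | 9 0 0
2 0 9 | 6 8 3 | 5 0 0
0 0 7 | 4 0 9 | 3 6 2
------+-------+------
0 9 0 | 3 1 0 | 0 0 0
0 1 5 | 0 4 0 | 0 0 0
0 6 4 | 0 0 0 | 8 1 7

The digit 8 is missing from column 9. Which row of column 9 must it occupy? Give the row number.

4

Consider where 8 can go in column 9.
r5c9 is out (row 5 already has a 8).
r7c9 is out (box 9 already has a 8).
r8c9 is out (box 9 already has a 8).
So the only cell in column 9 that can hold 8 is r4c9.
That is row 4.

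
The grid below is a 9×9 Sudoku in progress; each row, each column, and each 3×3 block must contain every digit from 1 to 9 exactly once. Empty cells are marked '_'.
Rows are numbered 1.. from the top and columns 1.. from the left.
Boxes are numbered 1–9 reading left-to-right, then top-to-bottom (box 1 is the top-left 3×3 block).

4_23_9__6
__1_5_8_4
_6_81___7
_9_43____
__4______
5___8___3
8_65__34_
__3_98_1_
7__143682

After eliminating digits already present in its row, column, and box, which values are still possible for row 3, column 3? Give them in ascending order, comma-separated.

Row 3 already contains {1, 6, 7, 8}.
Column 3 already contains {1, 2, 3, 4, 6}.
Its 3×3 block (box 1) already contains {1, 2, 4, 6}.
Removing those from 1–9 leaves {5, 9} as the candidates for row 3, column 3.

5,9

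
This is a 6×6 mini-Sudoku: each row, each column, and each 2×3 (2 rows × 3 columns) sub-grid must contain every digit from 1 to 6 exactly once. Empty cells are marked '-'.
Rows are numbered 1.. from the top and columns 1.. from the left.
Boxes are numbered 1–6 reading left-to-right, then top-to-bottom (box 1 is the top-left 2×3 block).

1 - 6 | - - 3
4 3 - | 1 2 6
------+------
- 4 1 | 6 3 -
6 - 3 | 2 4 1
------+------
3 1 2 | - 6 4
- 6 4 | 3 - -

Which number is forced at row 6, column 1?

Row 6 already contains {3, 4, 6}.
Column 1 already contains {1, 3, 4, 6}.
Its 2×3 block (box 5) already contains {1, 2, 3, 4, 6}.
The only value from 1–6 not eliminated is 5, so row 6, column 1 = 5.

5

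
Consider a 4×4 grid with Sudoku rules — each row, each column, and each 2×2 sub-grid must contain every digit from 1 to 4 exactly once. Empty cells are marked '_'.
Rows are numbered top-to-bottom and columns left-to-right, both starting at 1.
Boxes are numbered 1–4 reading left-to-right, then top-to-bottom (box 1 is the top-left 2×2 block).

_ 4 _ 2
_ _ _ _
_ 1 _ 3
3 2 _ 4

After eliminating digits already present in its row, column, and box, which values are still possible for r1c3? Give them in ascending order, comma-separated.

Row 1 already contains {2, 4}.
Column 3 already contains {}.
Its 2×2 block (box 2) already contains {2}.
Removing those from 1–4 leaves {1, 3} as the candidates for r1c3.

1,3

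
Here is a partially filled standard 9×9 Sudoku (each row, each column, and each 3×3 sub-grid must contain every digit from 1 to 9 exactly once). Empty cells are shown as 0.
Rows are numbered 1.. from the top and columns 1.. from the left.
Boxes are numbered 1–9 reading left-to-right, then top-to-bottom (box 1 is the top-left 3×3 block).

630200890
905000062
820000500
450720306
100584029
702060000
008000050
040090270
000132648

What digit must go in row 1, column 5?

5

Cell row 1, column 5 itself could take any of {1, 4, 5, 7} by direct elimination.
Consider where 5 can go in column 5.
row 2, column 5 is out (row 2 already has a 5).
row 3, column 5 is out (row 3 already has a 5).
row 7, column 5 is out (row 7 already has a 5).
So the only cell in column 5 that can hold 5 is row 1, column 5.
Therefore row 1, column 5 = 5.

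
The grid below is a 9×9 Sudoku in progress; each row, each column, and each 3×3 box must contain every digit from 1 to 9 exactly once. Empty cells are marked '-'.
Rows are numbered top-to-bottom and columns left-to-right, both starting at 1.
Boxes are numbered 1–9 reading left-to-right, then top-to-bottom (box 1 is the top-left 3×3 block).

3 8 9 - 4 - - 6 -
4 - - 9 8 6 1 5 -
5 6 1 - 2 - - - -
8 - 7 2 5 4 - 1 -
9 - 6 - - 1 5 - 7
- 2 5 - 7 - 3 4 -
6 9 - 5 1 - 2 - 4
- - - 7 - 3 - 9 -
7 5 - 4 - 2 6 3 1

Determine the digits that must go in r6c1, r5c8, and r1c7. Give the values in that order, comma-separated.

1,2,7

For r6c1:
  Row 6 already contains {2, 3, 4, 5, 7}.
  Column 1 already contains {3, 4, 5, 6, 7, 8, 9}.
  Its 3×3 block (box 4) already contains {2, 5, 6, 7, 8, 9}.
  The only value from 1–9 not eliminated is 1, so r6c1 = 1.
For r5c8:
  Consider where 2 can go in box 6.
  r4c7 is out (row 4 already has a 2).
  r4c9 is out (row 4 already has a 2).
  r6c9 is out (row 6 already has a 2).
  So the only cell in box 6 that can hold 2 is r5c8.
  So r5c8 = 2.
For r1c7:
  Row 1 already contains {3, 4, 6, 8, 9}.
  Column 7 already contains {1, 2, 3, 5, 6}.
  Its 3×3 block (box 3) already contains {1, 5, 6}.
  The only value from 1–9 not eliminated is 7, so r1c7 = 7.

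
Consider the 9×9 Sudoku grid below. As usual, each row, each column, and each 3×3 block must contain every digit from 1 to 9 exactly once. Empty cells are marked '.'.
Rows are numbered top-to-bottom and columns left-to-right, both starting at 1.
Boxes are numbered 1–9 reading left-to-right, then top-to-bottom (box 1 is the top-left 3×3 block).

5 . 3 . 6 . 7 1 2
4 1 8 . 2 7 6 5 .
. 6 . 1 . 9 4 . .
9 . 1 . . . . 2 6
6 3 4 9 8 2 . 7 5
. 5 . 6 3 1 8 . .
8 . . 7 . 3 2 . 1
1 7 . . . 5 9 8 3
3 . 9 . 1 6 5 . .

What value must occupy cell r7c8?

6

Cell r7c8 itself could take any of {4, 6} by direct elimination.
Consider where 6 can go in column 8.
r3c8 is out (row 3 already has a 6).
r6c8 is out (row 6 already has a 6).
r9c8 is out (row 9 already has a 6).
So the only cell in column 8 that can hold 6 is r7c8.
Therefore r7c8 = 6.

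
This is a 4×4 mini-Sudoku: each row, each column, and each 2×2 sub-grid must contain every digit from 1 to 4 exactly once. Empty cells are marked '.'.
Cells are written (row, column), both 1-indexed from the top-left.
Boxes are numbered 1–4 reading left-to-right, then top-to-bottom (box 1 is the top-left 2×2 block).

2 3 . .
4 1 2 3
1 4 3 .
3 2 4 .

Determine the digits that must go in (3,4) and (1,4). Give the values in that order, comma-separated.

2,4

For (3,4):
  Row 3 already contains {1, 3, 4}.
  Column 4 already contains {3}.
  Its 2×2 block (box 4) already contains {3, 4}.
  The only value from 1–4 not eliminated is 2, so (3,4) = 2.
For (1,4):
  Consider where 4 can go in box 2.
  (1,3) is out (column 3 already has a 4).
  So the only cell in box 2 that can hold 4 is (1,4).
  So (1,4) = 4.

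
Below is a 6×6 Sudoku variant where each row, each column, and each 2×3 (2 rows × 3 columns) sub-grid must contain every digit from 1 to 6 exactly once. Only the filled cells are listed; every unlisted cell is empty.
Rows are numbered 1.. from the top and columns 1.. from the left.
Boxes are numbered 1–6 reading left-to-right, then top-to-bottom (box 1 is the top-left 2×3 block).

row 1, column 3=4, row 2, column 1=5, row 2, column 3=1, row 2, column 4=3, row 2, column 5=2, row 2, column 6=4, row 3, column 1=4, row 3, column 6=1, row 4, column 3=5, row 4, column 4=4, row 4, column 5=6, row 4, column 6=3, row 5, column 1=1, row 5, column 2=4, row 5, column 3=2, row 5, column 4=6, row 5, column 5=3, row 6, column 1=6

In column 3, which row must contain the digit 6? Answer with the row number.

3

Consider where 6 can go in column 3.
row 6, column 3 is out (row 6 already has a 6).
So the only cell in column 3 that can hold 6 is row 3, column 3.
That is row 3.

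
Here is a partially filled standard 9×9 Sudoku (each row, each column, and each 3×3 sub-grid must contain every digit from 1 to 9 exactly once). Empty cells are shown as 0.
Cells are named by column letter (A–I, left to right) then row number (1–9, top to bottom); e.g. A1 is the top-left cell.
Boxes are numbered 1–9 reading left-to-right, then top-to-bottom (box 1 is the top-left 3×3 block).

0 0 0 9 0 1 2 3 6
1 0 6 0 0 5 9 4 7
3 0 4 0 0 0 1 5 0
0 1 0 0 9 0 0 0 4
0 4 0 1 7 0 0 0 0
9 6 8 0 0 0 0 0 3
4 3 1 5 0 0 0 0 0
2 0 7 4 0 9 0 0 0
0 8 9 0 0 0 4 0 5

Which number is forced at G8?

Cell G8 itself could take any of {3, 6, 8} by direct elimination.
Consider where 3 can go in box 9.
G7 is out (row 7 already has a 3). H7 is out (row 7 already has a 3). I7 is out (row 7 already has a 3). H8 is out (column H already has a 3). The remaining empty cells in box 9 are similarly blocked.
So the only cell in box 9 that can hold 3 is G8.
Therefore G8 = 3.

3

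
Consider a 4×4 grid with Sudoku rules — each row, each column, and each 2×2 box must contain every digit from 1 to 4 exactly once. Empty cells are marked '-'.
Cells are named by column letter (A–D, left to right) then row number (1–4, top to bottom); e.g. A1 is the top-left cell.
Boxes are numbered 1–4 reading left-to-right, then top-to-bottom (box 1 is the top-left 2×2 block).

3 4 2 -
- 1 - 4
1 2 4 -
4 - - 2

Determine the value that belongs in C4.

Cell C4 itself could take any of {1, 3} by direct elimination.
Consider where 1 can go in column C.
C2 is out (row 2 already has a 1).
So the only cell in column C that can hold 1 is C4.
Therefore C4 = 1.

1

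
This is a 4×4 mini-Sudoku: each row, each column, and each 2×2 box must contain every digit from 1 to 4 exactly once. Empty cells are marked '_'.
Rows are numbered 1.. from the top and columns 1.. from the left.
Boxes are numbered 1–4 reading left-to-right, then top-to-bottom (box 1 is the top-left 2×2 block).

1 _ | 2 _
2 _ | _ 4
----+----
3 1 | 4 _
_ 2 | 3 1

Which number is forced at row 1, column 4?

Row 1 already contains {1, 2}.
Column 4 already contains {1, 4}.
Its 2×2 block (box 2) already contains {2, 4}.
The only value from 1–4 not eliminated is 3, so row 1, column 4 = 3.

3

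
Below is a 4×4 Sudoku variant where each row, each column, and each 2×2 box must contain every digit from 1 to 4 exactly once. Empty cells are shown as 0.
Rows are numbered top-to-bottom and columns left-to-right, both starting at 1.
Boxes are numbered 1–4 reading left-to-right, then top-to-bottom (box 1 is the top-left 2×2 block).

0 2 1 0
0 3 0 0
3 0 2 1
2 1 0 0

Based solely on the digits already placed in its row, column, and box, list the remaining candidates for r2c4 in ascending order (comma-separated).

Row 2 already contains {3}.
Column 4 already contains {1}.
Its 2×2 block (box 2) already contains {1}.
Removing those from 1–4 leaves {2, 4} as the candidates for r2c4.

2,4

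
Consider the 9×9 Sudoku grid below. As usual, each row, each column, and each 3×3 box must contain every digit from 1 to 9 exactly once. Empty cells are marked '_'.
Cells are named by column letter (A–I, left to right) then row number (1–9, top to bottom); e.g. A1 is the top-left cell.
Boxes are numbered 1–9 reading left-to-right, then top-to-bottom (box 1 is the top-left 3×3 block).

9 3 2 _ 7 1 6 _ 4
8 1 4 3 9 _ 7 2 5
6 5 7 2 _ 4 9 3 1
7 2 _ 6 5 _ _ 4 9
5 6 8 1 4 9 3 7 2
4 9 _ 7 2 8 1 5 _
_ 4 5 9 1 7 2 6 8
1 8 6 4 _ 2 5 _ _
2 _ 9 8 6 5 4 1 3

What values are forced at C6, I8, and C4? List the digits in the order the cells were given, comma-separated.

3,7,1

For C6:
  Row 6 already contains {1, 2, 4, 5, 7, 8, 9}.
  Column C already contains {2, 4, 5, 6, 7, 8, 9}.
  Its 3×3 block (box 4) already contains {2, 4, 5, 6, 7, 8, 9}.
  The only value from 1–9 not eliminated is 3, so C6 = 3.
For I8:
  Row 8 already contains {1, 2, 4, 5, 6, 8}.
  Column I already contains {1, 2, 3, 4, 5, 8, 9}.
  Its 3×3 block (box 9) already contains {1, 2, 3, 4, 5, 6, 8}.
  The only value from 1–9 not eliminated is 7, so I8 = 7.
For C4:
  Consider where 1 can go in row 4.
  F4 is out (column F already has a 1).
  G4 is out (column G already has a 1).
  So the only cell in row 4 that can hold 1 is C4.
  So C4 = 1.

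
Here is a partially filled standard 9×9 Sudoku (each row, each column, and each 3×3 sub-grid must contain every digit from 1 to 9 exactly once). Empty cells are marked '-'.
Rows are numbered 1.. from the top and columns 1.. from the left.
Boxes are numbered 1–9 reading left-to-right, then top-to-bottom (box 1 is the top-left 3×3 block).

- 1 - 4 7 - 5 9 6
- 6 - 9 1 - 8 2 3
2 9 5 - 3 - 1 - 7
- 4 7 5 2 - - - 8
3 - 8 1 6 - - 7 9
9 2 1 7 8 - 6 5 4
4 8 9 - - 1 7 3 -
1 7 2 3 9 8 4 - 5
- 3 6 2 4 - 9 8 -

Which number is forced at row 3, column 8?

Row 3 already contains {1, 2, 3, 5, 7, 9}.
Column 8 already contains {2, 3, 5, 7, 8, 9}.
Its 3×3 block (box 3) already contains {1, 2, 3, 5, 6, 7, 8, 9}.
The only value from 1–9 not eliminated is 4, so row 3, column 8 = 4.

4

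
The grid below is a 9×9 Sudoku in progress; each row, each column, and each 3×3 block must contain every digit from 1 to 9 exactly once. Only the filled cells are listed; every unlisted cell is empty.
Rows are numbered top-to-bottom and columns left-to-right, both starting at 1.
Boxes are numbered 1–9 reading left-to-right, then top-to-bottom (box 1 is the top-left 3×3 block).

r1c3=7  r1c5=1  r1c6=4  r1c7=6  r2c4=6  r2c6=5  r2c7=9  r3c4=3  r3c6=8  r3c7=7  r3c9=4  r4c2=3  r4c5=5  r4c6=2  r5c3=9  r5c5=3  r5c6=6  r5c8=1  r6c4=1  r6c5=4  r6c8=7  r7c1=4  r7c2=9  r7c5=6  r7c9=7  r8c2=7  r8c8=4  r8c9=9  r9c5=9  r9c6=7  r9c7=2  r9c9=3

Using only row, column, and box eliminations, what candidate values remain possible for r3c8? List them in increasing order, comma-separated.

Row 3 already contains {3, 4, 7, 8}.
Column 8 already contains {1, 4, 7}.
Its 3×3 block (box 3) already contains {4, 6, 7, 9}.
Removing those from 1–9 leaves {2, 5} as the candidates for r3c8.

2,5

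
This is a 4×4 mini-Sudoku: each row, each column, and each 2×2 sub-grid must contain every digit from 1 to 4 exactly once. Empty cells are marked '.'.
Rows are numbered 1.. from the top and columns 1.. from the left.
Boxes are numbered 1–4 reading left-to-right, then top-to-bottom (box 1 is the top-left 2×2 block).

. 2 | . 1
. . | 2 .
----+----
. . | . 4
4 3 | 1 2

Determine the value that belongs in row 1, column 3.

Cell row 1, column 3 itself could take any of {3, 4} by direct elimination.
Consider where 4 can go in box 2.
row 2, column 4 is out (column 4 already has a 4).
So the only cell in box 2 that can hold 4 is row 1, column 3.
Therefore row 1, column 3 = 4.

4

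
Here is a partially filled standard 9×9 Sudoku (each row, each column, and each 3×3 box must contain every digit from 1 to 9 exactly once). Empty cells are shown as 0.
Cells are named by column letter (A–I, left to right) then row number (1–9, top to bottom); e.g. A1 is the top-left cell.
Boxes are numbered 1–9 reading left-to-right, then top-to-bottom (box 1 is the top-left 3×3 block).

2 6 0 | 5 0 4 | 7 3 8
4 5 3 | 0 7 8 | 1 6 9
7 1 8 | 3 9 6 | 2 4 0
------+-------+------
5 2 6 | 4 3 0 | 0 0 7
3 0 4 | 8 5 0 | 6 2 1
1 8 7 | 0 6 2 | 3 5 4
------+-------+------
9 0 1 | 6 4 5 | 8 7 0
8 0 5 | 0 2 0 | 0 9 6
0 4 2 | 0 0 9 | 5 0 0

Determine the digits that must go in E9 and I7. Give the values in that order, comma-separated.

For E9:
  Consider where 8 can go in column E.
  E1 is out (row 1 already has a 8).
  So the only cell in column E that can hold 8 is E9.
  So E9 = 8.
For I7:
  Consider where 2 can go in box 9.
  G8 is out (row 8 already has a 2).
  H9 is out (row 9 already has a 2).
  I9 is out (row 9 already has a 2).
  So the only cell in box 9 that can hold 2 is I7.
  So I7 = 2.

8,2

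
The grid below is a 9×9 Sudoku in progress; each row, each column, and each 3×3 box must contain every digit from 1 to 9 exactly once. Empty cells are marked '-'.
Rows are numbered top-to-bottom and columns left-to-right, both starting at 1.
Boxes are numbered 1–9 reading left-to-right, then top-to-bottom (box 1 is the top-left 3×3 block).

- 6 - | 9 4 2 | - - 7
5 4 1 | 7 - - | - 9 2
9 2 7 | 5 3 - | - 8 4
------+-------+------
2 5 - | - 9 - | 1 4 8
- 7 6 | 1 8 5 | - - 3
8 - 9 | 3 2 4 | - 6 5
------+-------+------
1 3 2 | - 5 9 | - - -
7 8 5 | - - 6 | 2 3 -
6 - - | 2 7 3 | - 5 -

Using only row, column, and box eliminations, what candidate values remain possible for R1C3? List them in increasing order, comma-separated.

3,8

Row 1 already contains {2, 4, 6, 7, 9}.
Column 3 already contains {1, 2, 5, 6, 7, 9}.
Its 3×3 block (box 1) already contains {1, 2, 4, 5, 6, 7, 9}.
Removing those from 1–9 leaves {3, 8} as the candidates for R1C3.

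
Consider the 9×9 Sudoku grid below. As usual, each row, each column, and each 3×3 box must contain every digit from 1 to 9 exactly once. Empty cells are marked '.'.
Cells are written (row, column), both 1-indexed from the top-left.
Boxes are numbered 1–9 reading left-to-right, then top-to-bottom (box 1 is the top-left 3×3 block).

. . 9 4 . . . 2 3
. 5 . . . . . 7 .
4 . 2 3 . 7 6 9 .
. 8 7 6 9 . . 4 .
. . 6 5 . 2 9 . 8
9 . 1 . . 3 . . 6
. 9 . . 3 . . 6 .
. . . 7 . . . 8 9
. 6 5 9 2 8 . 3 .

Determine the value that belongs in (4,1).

5

Cell (4,1) itself could take any of {2, 3, 5} by direct elimination.
Consider where 5 can go in box 4.
(5,1) is out (row 5 already has a 5).
(5,2) is out (row 5 already has a 5).
(6,2) is out (column 2 already has a 5).
So the only cell in box 4 that can hold 5 is (4,1).
Therefore (4,1) = 5.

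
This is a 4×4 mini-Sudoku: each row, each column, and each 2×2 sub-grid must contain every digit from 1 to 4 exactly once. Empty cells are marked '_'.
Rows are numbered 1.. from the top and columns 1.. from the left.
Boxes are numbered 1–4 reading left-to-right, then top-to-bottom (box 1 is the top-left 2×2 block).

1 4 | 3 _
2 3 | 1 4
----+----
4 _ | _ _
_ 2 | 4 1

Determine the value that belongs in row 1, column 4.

Row 1 already contains {1, 3, 4}.
Column 4 already contains {1, 4}.
Its 2×2 block (box 2) already contains {1, 3, 4}.
The only value from 1–4 not eliminated is 2, so row 1, column 4 = 2.

2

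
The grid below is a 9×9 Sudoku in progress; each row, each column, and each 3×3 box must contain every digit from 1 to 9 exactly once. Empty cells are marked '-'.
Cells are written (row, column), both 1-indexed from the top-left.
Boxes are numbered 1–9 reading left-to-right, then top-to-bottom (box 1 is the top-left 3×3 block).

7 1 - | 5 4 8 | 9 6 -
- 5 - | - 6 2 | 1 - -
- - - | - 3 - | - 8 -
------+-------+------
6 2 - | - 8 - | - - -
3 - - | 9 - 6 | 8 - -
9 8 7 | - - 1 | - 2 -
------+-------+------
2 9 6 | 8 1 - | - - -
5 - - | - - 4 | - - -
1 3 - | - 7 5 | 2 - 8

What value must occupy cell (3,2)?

Cell (3,2) itself could take any of {4, 6} by direct elimination.
Consider where 6 can go in box 1.
(1,3) is out (row 1 already has a 6).
(2,1) is out (row 2 already has a 6).
(2,3) is out (row 2 already has a 6).
(3,1) is out (column 1 already has a 6).
(3,3) is out (column 3 already has a 6).
So the only cell in box 1 that can hold 6 is (3,2).
Therefore (3,2) = 6.

6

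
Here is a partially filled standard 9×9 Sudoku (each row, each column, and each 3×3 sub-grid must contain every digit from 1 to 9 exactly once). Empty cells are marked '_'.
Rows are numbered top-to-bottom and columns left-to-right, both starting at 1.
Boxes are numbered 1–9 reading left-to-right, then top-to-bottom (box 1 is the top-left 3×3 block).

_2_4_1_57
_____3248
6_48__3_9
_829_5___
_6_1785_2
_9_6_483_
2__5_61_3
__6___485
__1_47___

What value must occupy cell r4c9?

Cell r4c9 itself could take any of {1, 4, 6} by direct elimination.
Consider where 4 can go in box 6.
r4c7 is out (column 7 already has a 4).
r4c8 is out (column 8 already has a 4).
r5c8 is out (column 8 already has a 4).
r6c9 is out (row 6 already has a 4).
So the only cell in box 6 that can hold 4 is r4c9.
Therefore r4c9 = 4.

4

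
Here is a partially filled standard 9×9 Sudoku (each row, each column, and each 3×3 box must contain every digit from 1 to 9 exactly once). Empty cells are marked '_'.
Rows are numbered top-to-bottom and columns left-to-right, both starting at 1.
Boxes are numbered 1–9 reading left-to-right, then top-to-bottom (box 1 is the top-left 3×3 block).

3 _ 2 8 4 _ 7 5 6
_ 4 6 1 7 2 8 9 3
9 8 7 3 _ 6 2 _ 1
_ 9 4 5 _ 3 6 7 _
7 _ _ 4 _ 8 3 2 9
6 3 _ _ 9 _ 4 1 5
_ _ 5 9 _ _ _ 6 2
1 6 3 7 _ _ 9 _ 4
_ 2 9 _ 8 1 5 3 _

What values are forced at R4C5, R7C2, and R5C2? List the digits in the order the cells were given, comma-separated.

For R4C5:
  Consider where 1 can go in row 4.
  R4C1 is out (column 1 already has a 1).
  R4C9 is out (column 9 already has a 1).
  So the only cell in row 4 that can hold 1 is R4C5.
  So R4C5 = 1.
For R7C2:
  Row 7 already contains {2, 5, 6, 9}.
  Column 2 already contains {2, 3, 4, 6, 8, 9}.
  Its 3×3 block (box 7) already contains {1, 2, 3, 5, 6, 9}.
  The only value from 1–9 not eliminated is 7, so R7C2 = 7.
For R5C2:
  Consider where 5 can go in row 5.
  R5C3 is out (column 3 already has a 5).
  R5C5 is out (box 5 already has a 5).
  So the only cell in row 5 that can hold 5 is R5C2.
  So R5C2 = 5.

1,7,5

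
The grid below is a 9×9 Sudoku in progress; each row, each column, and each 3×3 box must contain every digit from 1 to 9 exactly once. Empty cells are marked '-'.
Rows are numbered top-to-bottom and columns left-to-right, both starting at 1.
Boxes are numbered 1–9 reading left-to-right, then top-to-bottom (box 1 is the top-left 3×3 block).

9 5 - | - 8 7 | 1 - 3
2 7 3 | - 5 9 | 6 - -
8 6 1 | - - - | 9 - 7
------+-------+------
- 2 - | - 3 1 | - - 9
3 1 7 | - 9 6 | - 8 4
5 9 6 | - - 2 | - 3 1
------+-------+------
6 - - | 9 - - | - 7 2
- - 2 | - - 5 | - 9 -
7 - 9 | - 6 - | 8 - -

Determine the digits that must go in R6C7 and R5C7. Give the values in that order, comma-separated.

7,2

For R6C7:
  Row 6 already contains {1, 2, 3, 5, 6, 9}.
  Column 7 already contains {1, 6, 8, 9}.
  Its 3×3 block (box 6) already contains {1, 3, 4, 8, 9}.
  The only value from 1–9 not eliminated is 7, so R6C7 = 7.
For R5C7:
  Consider where 2 can go in column 7.
  R4C7 is out (row 4 already has a 2).
  R6C7 is out (row 6 already has a 2).
  R7C7 is out (row 7 already has a 2).
  R8C7 is out (row 8 already has a 2).
  So the only cell in column 7 that can hold 2 is R5C7.
  So R5C7 = 2.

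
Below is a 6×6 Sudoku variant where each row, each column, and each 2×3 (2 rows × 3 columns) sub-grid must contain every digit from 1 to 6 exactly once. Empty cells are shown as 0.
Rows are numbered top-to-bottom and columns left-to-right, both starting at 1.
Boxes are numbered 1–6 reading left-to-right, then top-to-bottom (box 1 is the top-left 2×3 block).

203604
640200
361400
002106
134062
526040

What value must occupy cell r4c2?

5

Row 4 already contains {1, 2, 6}.
Column 2 already contains {2, 3, 4, 6}.
Its 2×3 block (box 3) already contains {1, 2, 3, 6}.
The only value from 1–6 not eliminated is 5, so r4c2 = 5.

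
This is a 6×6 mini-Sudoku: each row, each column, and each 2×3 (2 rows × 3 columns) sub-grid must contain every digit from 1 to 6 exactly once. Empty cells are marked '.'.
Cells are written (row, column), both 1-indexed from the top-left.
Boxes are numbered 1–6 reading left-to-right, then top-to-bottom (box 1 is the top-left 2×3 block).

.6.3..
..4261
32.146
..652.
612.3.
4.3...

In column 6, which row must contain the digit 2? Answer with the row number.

6

Consider where 2 can go in column 6.
(1,6) is out (box 2 already has a 2).
(4,6) is out (row 4 already has a 2).
(5,6) is out (row 5 already has a 2).
So the only cell in column 6 that can hold 2 is (6,6).
That is row 6.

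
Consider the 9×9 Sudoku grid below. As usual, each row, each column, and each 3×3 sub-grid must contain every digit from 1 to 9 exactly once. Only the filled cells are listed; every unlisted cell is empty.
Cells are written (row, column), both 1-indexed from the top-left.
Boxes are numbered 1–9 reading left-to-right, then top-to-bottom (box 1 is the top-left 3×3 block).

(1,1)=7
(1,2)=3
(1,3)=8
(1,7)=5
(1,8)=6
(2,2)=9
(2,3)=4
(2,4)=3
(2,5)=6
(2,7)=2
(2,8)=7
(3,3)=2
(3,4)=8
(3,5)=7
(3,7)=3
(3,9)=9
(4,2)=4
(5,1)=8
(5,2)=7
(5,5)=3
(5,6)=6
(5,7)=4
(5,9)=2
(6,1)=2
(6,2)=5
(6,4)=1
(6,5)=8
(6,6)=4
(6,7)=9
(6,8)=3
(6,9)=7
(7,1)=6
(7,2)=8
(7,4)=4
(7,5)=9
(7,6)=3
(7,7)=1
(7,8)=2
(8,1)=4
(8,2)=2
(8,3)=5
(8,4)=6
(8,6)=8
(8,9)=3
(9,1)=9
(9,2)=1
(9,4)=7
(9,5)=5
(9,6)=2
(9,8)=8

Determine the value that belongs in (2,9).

Cell (2,9) itself could take any of {1, 8} by direct elimination.
Consider where 8 can go in row 2.
(2,1) is out (column 1 already has a 8).
(2,6) is out (column 6 already has a 8).
So the only cell in row 2 that can hold 8 is (2,9).
Therefore (2,9) = 8.

8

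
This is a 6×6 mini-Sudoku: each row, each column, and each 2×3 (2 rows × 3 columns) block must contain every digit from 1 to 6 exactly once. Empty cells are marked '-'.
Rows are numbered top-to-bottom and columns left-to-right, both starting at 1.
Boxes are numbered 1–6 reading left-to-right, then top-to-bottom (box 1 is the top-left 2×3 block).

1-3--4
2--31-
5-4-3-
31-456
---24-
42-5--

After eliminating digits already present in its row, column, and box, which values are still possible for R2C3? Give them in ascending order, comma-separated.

5,6

Row 2 already contains {1, 2, 3}.
Column 3 already contains {3, 4}.
Its 2×3 block (box 1) already contains {1, 2, 3}.
Removing those from 1–6 leaves {5, 6} as the candidates for R2C3.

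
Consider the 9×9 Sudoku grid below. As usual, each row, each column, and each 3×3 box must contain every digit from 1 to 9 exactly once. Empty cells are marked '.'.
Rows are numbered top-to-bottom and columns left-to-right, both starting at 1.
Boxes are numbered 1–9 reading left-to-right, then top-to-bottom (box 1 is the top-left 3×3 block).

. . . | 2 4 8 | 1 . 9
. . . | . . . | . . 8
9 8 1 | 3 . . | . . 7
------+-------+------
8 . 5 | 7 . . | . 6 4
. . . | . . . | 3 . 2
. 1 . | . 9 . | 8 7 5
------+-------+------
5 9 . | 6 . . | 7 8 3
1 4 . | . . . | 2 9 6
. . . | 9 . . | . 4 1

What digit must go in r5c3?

9

Cell r5c3 itself could take any of {4, 6, 7, 9} by direct elimination.
Consider where 9 can go in box 4.
r4c2 is out (column 2 already has a 9).
r5c1 is out (column 1 already has a 9).
r5c2 is out (column 2 already has a 9).
r6c1 is out (row 6 already has a 9).
r6c3 is out (row 6 already has a 9).
So the only cell in box 4 that can hold 9 is r5c3.
Therefore r5c3 = 9.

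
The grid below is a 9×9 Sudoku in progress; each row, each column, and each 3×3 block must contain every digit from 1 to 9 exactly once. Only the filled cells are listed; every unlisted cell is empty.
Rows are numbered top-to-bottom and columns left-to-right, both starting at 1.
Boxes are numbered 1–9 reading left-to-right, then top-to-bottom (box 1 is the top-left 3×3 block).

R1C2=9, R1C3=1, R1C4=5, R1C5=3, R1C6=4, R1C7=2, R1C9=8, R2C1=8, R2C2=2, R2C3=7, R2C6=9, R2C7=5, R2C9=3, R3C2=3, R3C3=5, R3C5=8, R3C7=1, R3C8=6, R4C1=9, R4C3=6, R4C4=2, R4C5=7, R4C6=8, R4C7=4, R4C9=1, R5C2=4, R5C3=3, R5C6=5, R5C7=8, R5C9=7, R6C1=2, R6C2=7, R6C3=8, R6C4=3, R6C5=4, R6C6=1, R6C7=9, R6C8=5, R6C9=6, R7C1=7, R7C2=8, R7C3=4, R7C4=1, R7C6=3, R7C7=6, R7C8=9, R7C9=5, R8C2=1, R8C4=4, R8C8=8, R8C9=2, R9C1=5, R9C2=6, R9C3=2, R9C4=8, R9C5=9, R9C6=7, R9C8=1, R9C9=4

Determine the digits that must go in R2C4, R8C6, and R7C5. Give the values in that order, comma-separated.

For R2C4:
  Row 2 already contains {2, 3, 5, 7, 8, 9}.
  Column 4 already contains {1, 2, 3, 4, 5, 8}.
  Its 3×3 block (box 2) already contains {3, 4, 5, 8, 9}.
  The only value from 1–9 not eliminated is 6, so R2C4 = 6.
For R8C6:
  Row 8 already contains {1, 2, 4, 8}.
  Column 6 already contains {1, 3, 4, 5, 7, 8, 9}.
  Its 3×3 block (box 8) already contains {1, 3, 4, 7, 8, 9}.
  The only value from 1–9 not eliminated is 6, so R8C6 = 6.
For R7C5:
  Row 7 already contains {1, 3, 4, 5, 6, 7, 8, 9}.
  Column 5 already contains {3, 4, 7, 8, 9}.
  Its 3×3 block (box 8) already contains {1, 3, 4, 7, 8, 9}.
  The only value from 1–9 not eliminated is 2, so R7C5 = 2.

6,6,2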